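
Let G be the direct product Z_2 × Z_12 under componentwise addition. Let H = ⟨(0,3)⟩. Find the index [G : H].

6

|⟨(0,3)⟩| = 4 and |G| = 24.
By Lagrange, [G : H] = |G|/|H| = 24/4 = 6.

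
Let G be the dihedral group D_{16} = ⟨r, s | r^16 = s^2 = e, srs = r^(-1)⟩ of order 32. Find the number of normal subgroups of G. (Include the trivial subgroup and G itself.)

8

G has 36 subgroups. Checking conjugation-invariance by order — order 1: 1/1 normal; order 2: 1/17 normal; order 4: 1/9 normal; order 8: 1/5 normal; order 16: 3/3 normal; order 32: 1/1 normal.
Total normal subgroups: 8.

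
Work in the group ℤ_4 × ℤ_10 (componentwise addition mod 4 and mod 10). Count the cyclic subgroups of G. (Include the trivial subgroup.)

12

Group the elements of G by the cyclic subgroup they generate; each cyclic subgroup of order d accounts for φ(d) elements.
Cyclic subgroups by order — order 1: 1; order 2: 3; order 4: 2; order 5: 1; order 10: 3; order 20: 2.
Total: 12.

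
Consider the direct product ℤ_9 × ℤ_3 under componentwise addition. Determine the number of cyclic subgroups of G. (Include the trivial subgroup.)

8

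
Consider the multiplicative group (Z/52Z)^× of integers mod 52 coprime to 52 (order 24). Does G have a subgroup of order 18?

18 does not divide |G| = 24, so by Lagrange no subgroup of order 18 exists.

No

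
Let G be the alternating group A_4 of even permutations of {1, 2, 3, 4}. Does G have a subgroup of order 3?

Yes

3 | 12. A subgroup of order 3 is {e, (1 2 3), (1 3 2)}.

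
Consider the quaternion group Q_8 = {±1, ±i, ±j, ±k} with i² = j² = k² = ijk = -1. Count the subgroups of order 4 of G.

3

|G| = 8 and 4 | 8, so subgroups of order 4 are possible by Lagrange.
The subgroups of order 4 are: {1, -1, i, -i}; {1, -1, j, -j}; {1, -1, k, -k}.
So G has 3 subgroups of order 4.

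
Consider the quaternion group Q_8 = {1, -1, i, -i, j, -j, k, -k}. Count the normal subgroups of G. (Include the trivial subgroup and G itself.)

G has 6 subgroups. Checking conjugation-invariance by order — order 1: 1/1 normal; order 2: 1/1 normal; order 4: 3/3 normal; order 8: 1/1 normal.
Total normal subgroups: 6.

6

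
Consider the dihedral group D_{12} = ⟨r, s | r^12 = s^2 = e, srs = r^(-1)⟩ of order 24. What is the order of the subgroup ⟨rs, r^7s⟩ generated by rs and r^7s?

|⟨rs⟩| = 2 and |⟨r^7s⟩| = 2, so |H| is a multiple of lcm(2, 2) = 2 and divides |G| = 24.
Closing under the operation: H = {e, r^6, rs, r^7s}, so |H| = 4.

4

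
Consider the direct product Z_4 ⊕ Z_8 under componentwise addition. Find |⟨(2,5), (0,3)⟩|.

16

|⟨(2,5)⟩| = 8 and |⟨(0,3)⟩| = 8, so |H| is a multiple of lcm(8, 8) = 8 and divides |G| = 32.
Closing under the operation: H = {(0,0), (0,1), (0,2), (0,3), (0,4), (0,5), (0,6), (0,7), (2,0), (2,1), (2,2), (2,3), (2,4), (2,5), (2,6), (2,7)}, so |H| = 16.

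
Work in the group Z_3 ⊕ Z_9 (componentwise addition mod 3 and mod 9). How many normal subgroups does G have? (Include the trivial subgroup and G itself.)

G is abelian, so every subgroup is normal.
G has 10 subgroups in total, hence 10 normal subgroups.

10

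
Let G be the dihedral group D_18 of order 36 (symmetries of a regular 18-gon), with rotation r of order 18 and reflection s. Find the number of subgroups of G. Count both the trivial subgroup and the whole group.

|G| = 36, so by Lagrange every subgroup order divides 36. Divisors: 1, 2, 3, 4, 6, 9, 12, 18, 36.
Subgroups by order — order 1: 1; order 2: 19; order 3: 1; order 4: 9; order 6: 7; order 9: 1; order 12: 3; order 18: 3; order 36: 1.
Total: 1 + 19 + 1 + 9 + 7 + 1 + 3 + 3 + 1 = 45.

45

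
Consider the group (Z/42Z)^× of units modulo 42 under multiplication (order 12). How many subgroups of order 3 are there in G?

1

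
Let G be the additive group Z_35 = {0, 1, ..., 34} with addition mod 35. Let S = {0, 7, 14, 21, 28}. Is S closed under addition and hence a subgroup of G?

Yes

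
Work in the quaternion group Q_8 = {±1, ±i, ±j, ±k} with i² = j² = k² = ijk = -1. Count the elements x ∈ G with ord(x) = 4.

6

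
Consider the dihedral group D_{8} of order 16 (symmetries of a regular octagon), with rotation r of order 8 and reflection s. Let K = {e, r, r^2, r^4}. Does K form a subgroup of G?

No

r^2 ∈ K but its inverse r^6 ∉ K, so K is not a subgroup.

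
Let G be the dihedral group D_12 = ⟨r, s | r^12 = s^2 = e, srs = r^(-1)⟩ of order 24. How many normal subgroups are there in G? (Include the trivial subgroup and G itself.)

G has 34 subgroups. Checking conjugation-invariance by order — order 1: 1/1 normal; order 2: 1/13 normal; order 3: 1/1 normal; order 4: 1/7 normal; order 6: 1/5 normal; order 8: 0/3 normal; order 12: 3/3 normal; order 24: 1/1 normal.
Total normal subgroups: 9.

9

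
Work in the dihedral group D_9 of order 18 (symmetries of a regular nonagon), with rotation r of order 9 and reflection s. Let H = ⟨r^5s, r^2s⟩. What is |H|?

6

|⟨r^5s⟩| = 2 and |⟨r^2s⟩| = 2, so |H| is a multiple of lcm(2, 2) = 2 and divides |G| = 18.
Closing under the operation: H = {e, r^3, r^6, r^2s, r^5s, r^8s}, so |H| = 6.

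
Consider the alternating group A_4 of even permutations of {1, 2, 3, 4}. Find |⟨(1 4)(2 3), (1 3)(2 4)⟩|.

|⟨(1 4)(2 3)⟩| = 2 and |⟨(1 3)(2 4)⟩| = 2, so |H| is a multiple of lcm(2, 2) = 2 and divides |G| = 12.
Closing under the operation: H = {e, (1 2)(3 4), (1 3)(2 4), (1 4)(2 3)}, so |H| = 4.

4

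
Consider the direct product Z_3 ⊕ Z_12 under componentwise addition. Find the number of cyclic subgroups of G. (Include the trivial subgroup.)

Group the elements of G by the cyclic subgroup they generate; each cyclic subgroup of order d accounts for φ(d) elements.
Cyclic subgroups by order — order 1: 1; order 2: 1; order 3: 4; order 4: 1; order 6: 4; order 12: 4.
Total: 15.

15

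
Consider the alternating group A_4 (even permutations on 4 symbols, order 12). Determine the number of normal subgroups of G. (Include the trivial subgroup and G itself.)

3

G has 10 subgroups. Checking conjugation-invariance by order — order 1: 1/1 normal; order 2: 0/3 normal; order 3: 0/4 normal; order 4: 1/1 normal; order 12: 1/1 normal.
Total normal subgroups: 3.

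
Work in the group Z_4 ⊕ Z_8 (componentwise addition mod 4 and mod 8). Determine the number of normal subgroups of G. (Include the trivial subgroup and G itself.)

22

G is abelian, so every subgroup is normal.
G has 22 subgroups in total, hence 22 normal subgroups.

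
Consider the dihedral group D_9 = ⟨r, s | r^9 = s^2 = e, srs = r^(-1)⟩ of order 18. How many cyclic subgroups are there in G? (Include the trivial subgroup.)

12

Group the elements of G by the cyclic subgroup they generate; each cyclic subgroup of order d accounts for φ(d) elements.
Cyclic subgroups by order — order 1: 1; order 2: 9; order 3: 1; order 9: 1.
Total: 12.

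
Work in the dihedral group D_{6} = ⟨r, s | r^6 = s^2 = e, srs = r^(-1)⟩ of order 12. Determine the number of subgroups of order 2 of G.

7

|G| = 12 and 2 | 12, so subgroups of order 2 are possible by Lagrange.
The subgroups of order 2 are: {e, r^2s}; {e, r^3}; {e, r^3s}; {e, r^4s}; … (7 in all).
So G has 7 subgroups of order 2.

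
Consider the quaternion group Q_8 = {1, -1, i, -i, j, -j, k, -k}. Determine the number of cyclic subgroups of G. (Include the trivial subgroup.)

5

Group the elements of G by the cyclic subgroup they generate; each cyclic subgroup of order d accounts for φ(d) elements.
Cyclic subgroups by order — order 1: 1; order 2: 1; order 4: 3.
Total: 5.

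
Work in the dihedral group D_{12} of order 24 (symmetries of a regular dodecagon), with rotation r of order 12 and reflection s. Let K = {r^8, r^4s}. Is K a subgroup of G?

The identity e ∉ K, so K is not a subgroup.

No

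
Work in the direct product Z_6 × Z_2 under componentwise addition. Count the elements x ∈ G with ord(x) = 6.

An element (a,b) has order lcm(ord(a), ord(b)); count pairs with lcm equal to 6.
Enumerating gives 6 such elements.

6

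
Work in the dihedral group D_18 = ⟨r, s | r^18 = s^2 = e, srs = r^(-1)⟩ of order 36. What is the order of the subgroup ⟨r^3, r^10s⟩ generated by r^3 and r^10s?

12

|⟨r^3⟩| = 6 and |⟨r^10s⟩| = 2, so |H| is a multiple of lcm(6, 2) = 6 and divides |G| = 36.
Closing under the operation: H = {e, r^3, r^6, r^9, r^12, r^15, rs, r^4s, r^7s, r^10s, r^13s, r^16s}, so |H| = 12.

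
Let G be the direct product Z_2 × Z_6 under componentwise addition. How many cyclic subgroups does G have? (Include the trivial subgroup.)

8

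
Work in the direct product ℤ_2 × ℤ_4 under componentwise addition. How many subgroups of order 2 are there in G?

|G| = 8 and 2 | 8, so subgroups of order 2 are possible by Lagrange.
The subgroups of order 2 are: {(0,0), (0,2)}; {(0,0), (1,0)}; {(0,0), (1,2)}.
So G has 3 subgroups of order 2.

3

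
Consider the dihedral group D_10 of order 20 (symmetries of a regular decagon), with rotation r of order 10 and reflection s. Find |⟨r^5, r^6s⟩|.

4

|⟨r^5⟩| = 2 and |⟨r^6s⟩| = 2, so |H| is a multiple of lcm(2, 2) = 2 and divides |G| = 20.
Closing under the operation: H = {e, r^5, rs, r^6s}, so |H| = 4.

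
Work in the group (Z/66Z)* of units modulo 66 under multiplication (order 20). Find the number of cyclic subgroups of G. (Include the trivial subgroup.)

8

Each element a generates a cyclic subgroup ⟨a⟩; distinct elements may generate the same one (a cyclic group of order d has φ(d) generators).
Cyclic subgroups by order — order 1: 1; order 2: 3; order 5: 1; order 10: 3.
Total: 8.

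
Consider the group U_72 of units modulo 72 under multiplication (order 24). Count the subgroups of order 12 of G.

7

|G| = 24 and 12 | 24, so subgroups of order 12 are possible by Lagrange.
The subgroups of order 12 are: {1, 11, 13, 23, 25, 35, 37, 47, 49, 59, 61, 71}; {1, 11, 17, 19, 25, 35, 41, 43, 49, 59, 65, 67}; {1, 5, 7, 11, 25, 29, 31, 35, 49, 53, 55, 59}; {1, 5, 13, 17, 25, 29, 37, 41, 49, 53, 61, 65}; … (7 in all).
So G has 7 subgroups of order 12.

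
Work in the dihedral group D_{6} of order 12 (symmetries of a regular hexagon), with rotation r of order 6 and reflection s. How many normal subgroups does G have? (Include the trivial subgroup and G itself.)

7

G has 16 subgroups. Checking conjugation-invariance by order — order 1: 1/1 normal; order 2: 1/7 normal; order 3: 1/1 normal; order 4: 0/3 normal; order 6: 3/3 normal; order 12: 1/1 normal.
Total normal subgroups: 7.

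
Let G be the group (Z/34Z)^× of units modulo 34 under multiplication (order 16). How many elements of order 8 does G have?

The elements of order 8 are: 9, 15, 19, 25.
That's 4.

4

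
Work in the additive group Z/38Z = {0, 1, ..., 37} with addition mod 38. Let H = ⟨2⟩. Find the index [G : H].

|⟨2⟩| = 19 and |G| = 38.
By Lagrange, [G : H] = |G|/|H| = 38/19 = 2.

2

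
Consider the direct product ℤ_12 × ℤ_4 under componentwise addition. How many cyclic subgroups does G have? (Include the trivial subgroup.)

20

Each element a generates a cyclic subgroup ⟨a⟩; distinct elements may generate the same one (a cyclic group of order d has φ(d) generators).
Cyclic subgroups by order — order 1: 1; order 2: 3; order 3: 1; order 4: 6; order 6: 3; order 12: 6.
Total: 20.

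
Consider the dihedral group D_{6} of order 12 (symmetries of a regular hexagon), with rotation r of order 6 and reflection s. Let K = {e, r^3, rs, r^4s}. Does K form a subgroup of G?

|K| = 4 divides |G| = 12, consistent with Lagrange.
K contains the identity, every element's inverse is in K, and K is closed under ·: it is a subgroup.

Yes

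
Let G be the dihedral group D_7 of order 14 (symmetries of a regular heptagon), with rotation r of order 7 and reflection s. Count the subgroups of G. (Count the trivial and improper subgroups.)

10

|G| = 14, so by Lagrange every subgroup order divides 14. Divisors: 1, 2, 7, 14.
Subgroups by order — order 1: 1; order 2: 7; order 7: 1; order 14: 1.
Total: 1 + 7 + 1 + 1 = 10.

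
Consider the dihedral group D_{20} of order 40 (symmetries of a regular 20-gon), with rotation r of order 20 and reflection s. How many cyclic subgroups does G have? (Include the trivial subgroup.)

A cyclic subgroup of order d is generated by each of its φ(d) elements of order d, so the cyclic subgroups of order d number (#elements of order d)/φ(d).
Cyclic subgroups by order — order 1: 1; order 2: 21; order 4: 1; order 5: 1; order 10: 1; order 20: 1.
Total: 26.

26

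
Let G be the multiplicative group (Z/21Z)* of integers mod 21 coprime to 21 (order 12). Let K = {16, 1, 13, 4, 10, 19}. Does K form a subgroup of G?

|K| = 6 divides |G| = 12, consistent with Lagrange.
K contains the identity, every element's inverse is in K, and K is closed under ·: it is a subgroup.
In fact K = ⟨19⟩.

Yes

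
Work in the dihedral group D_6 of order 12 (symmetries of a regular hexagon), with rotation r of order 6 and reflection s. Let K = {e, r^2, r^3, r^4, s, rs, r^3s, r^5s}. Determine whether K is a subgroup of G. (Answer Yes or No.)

|K| = 8 does not divide |G| = 12, so by Lagrange K is not a subgroup.

No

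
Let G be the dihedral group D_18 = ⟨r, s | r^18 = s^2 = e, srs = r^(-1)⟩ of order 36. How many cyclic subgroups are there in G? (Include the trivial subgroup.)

A cyclic subgroup of order d is generated by each of its φ(d) elements of order d, so the cyclic subgroups of order d number (#elements of order d)/φ(d).
Cyclic subgroups by order — order 1: 1; order 2: 19; order 3: 1; order 6: 1; order 9: 1; order 18: 1.
Total: 24.

24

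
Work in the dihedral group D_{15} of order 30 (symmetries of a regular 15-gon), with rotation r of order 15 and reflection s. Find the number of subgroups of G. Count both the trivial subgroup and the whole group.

28

|G| = 30, so by Lagrange every subgroup order divides 30. Divisors: 1, 2, 3, 5, 6, 10, 15, 30.
Subgroups by order — order 1: 1; order 2: 15; order 3: 1; order 5: 1; order 6: 5; order 10: 3; order 15: 1; order 30: 1.
Total: 1 + 15 + 1 + 1 + 5 + 3 + 1 + 1 = 28.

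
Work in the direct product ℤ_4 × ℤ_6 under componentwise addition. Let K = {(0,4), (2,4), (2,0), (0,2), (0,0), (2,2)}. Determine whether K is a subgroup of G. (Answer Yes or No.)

Yes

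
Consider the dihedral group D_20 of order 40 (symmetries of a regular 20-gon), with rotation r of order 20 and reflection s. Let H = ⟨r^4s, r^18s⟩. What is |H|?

|⟨r^4s⟩| = 2 and |⟨r^18s⟩| = 2, so |H| is a multiple of lcm(2, 2) = 2 and divides |G| = 40.
Closing under the operation: H = {e, r^2, r^4, r^6, r^8, r^10, r^12, r^14, r^16, r^18, s, r^2s, r^4s, r^6s, r^8s, r^10s, r^12s, r^14s, r^16s, r^18s}, so |H| = 20.

20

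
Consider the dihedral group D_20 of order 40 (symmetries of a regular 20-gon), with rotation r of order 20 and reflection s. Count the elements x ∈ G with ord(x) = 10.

4

The elements of order 10 are: r^2, r^6, r^14, r^18.
That's 4.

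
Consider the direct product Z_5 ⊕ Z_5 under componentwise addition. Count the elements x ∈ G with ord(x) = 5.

24

An element (a,b) has order lcm(ord(a), ord(b)); count pairs with lcm equal to 5.
Enumerating gives 24 such elements.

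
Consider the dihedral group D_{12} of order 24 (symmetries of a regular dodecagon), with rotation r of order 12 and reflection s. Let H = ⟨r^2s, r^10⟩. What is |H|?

12

|⟨r^2s⟩| = 2 and |⟨r^10⟩| = 6, so |H| is a multiple of lcm(2, 6) = 6 and divides |G| = 24.
Closing under the operation: H = {e, r^2, r^4, r^6, r^8, r^10, s, r^2s, r^4s, r^6s, r^8s, r^10s}, so |H| = 12.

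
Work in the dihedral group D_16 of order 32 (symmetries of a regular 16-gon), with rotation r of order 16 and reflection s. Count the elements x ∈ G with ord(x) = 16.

8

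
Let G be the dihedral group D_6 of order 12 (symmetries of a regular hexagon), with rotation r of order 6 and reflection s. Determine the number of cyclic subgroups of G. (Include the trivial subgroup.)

Group the elements of G by the cyclic subgroup they generate; each cyclic subgroup of order d accounts for φ(d) elements.
Cyclic subgroups by order — order 1: 1; order 2: 7; order 3: 1; order 6: 1.
Total: 10.

10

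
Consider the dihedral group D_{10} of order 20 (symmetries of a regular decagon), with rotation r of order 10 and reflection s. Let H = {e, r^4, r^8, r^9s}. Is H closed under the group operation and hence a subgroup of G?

No

r^4 ∈ H but its inverse r^6 ∉ H, so H is not a subgroup.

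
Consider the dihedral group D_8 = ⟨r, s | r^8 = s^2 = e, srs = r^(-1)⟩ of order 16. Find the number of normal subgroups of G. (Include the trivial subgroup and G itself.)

7

G has 19 subgroups. Checking conjugation-invariance by order — order 1: 1/1 normal; order 2: 1/9 normal; order 4: 1/5 normal; order 8: 3/3 normal; order 16: 1/1 normal.
Total normal subgroups: 7.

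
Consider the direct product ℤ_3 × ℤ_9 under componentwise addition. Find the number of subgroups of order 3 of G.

4

|G| = 27 and 3 | 27, so subgroups of order 3 are possible by Lagrange.
The subgroups of order 3 are: {(0,0), (0,3), (0,6)}; {(0,0), (1,0), (2,0)}; {(0,0), (1,3), (2,6)}; {(0,0), (1,6), (2,3)}.
So G has 4 subgroups of order 3.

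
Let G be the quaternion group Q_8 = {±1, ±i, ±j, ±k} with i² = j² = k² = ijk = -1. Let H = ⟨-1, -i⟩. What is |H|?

|⟨-1⟩| = 2 and |⟨-i⟩| = 4, so |H| is a multiple of lcm(2, 4) = 4 and divides |G| = 8.
Closing under the operation: H = {1, -1, i, -i}, so |H| = 4.

4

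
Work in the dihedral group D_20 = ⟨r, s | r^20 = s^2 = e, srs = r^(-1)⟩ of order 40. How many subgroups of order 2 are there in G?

21

|G| = 40 and 2 | 40, so subgroups of order 2 are possible by Lagrange.
The subgroups of order 2 are: {e, r^10}; {e, r^10s}; {e, r^11s}; {e, r^12s}; … (21 in all).
So G has 21 subgroups of order 2.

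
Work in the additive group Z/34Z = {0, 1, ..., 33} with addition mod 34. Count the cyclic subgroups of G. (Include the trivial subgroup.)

4

Group the elements of G by the cyclic subgroup they generate; each cyclic subgroup of order d accounts for φ(d) elements.
Cyclic subgroups by order — order 1: 1; order 2: 1; order 17: 1; order 34: 1.
Total: 4.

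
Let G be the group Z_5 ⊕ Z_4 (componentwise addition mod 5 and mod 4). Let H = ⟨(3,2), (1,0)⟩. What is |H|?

|⟨(3,2)⟩| = 10 and |⟨(1,0)⟩| = 5, so |H| is a multiple of lcm(10, 5) = 10 and divides |G| = 20.
Closing under the operation: H = {(0,0), (0,2), (1,0), (1,2), (2,0), (2,2), (3,0), (3,2), (4,0), (4,2)}, so |H| = 10.

10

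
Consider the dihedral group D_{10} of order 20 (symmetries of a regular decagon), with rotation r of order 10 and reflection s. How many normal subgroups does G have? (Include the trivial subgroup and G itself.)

7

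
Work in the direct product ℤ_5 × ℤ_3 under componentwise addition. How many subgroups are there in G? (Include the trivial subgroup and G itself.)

|G| = 15, so by Lagrange every subgroup order divides 15. Divisors: 1, 3, 5, 15.
Subgroups by order — order 1: 1; order 3: 1; order 5: 1; order 15: 1.
Total: 1 + 1 + 1 + 1 = 4.

4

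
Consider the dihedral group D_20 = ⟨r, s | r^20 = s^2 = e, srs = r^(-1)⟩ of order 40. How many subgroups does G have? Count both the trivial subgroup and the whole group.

|G| = 40, so by Lagrange every subgroup order divides 40. Divisors: 1, 2, 4, 5, 8, 10, 20, 40.
Subgroups by order — order 1: 1; order 2: 21; order 4: 11; order 5: 1; order 8: 5; order 10: 5; order 20: 3; order 40: 1.
Total: 1 + 21 + 11 + 1 + 5 + 5 + 3 + 1 = 48.

48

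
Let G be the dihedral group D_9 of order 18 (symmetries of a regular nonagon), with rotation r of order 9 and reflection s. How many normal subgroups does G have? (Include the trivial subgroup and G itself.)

4

G has 16 subgroups. Checking conjugation-invariance by order — order 1: 1/1 normal; order 2: 0/9 normal; order 3: 1/1 normal; order 6: 0/3 normal; order 9: 1/1 normal; order 18: 1/1 normal.
Total normal subgroups: 4.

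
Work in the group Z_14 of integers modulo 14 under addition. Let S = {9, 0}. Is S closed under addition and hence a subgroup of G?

No

9 ∈ S but its inverse 5 ∉ S, so S is not a subgroup.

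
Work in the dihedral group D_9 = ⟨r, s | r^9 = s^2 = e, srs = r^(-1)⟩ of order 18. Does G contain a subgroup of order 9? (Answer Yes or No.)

9 | 18. A subgroup of order 9 is {e, r, r^2, r^3, r^4, r^5, r^6, r^7, r^8}.

Yes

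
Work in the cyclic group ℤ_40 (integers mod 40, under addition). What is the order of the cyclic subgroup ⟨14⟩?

20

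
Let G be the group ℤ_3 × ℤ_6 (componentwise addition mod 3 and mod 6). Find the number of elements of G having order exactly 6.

An element (a,b) has order lcm(ord(a), ord(b)); count pairs with lcm equal to 6.
Enumerating gives 8 such elements.

8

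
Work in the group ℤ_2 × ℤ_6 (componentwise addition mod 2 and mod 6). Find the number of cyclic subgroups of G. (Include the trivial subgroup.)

8

A cyclic subgroup of order d is generated by each of its φ(d) elements of order d, so the cyclic subgroups of order d number (#elements of order d)/φ(d).
Cyclic subgroups by order — order 1: 1; order 2: 3; order 3: 1; order 6: 3.
Total: 8.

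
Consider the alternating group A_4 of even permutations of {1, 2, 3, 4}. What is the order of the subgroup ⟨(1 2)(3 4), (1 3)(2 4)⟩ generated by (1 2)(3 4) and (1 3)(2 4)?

|⟨(1 2)(3 4)⟩| = 2 and |⟨(1 3)(2 4)⟩| = 2, so |H| is a multiple of lcm(2, 2) = 2 and divides |G| = 12.
Closing under the operation: H = {e, (1 2)(3 4), (1 3)(2 4), (1 4)(2 3)}, so |H| = 4.

4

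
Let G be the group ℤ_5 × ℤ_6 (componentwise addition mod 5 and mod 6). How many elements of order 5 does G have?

An element (a,b) has order lcm(ord(a), ord(b)); count pairs with lcm equal to 5.
Enumerating gives 4 such elements.

4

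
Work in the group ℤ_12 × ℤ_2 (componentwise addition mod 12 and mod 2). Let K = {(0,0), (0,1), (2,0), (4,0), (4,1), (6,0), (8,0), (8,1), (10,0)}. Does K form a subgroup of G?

No

|K| = 9 does not divide |G| = 24, so by Lagrange K is not a subgroup.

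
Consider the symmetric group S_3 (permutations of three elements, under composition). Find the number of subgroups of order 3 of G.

|G| = 6 and 3 | 6, so subgroups of order 3 are possible by Lagrange.
The subgroups of order 3 are: {e, (1 2 3), (1 3 2)}.
So G has 1 subgroup of order 3.

1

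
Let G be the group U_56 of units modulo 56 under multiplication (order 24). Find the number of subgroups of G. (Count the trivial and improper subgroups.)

|G| = 24, so by Lagrange every subgroup order divides 24. Divisors: 1, 2, 3, 4, 6, 8, 12, 24.
Subgroups by order — order 1: 1; order 2: 7; order 3: 1; order 4: 7; order 6: 7; order 8: 1; order 12: 7; order 24: 1.
Total: 1 + 7 + 1 + 7 + 7 + 1 + 7 + 1 = 32.

32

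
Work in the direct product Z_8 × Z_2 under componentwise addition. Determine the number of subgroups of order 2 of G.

3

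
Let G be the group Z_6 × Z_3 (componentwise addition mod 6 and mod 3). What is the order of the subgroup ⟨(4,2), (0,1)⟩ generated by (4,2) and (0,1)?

|⟨(4,2)⟩| = 3 and |⟨(0,1)⟩| = 3, so |H| is a multiple of lcm(3, 3) = 3 and divides |G| = 18.
Closing under the operation: H = {(0,0), (0,1), (0,2), (2,0), (2,1), (2,2), (4,0), (4,1), (4,2)}, so |H| = 9.

9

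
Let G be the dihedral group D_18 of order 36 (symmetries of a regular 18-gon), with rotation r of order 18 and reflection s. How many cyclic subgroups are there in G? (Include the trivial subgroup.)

Each element a generates a cyclic subgroup ⟨a⟩; distinct elements may generate the same one (a cyclic group of order d has φ(d) generators).
Cyclic subgroups by order — order 1: 1; order 2: 19; order 3: 1; order 6: 1; order 9: 1; order 18: 1.
Total: 24.

24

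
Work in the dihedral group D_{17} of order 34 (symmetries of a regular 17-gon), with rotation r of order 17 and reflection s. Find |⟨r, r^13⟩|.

|⟨r⟩| = 17 and |⟨r^13⟩| = 17, so |H| is a multiple of lcm(17, 17) = 17 and divides |G| = 34.
Closing under the operation: H = {e, r, r^2, r^3, r^4, r^5, r^6, r^7, r^8, r^9, r^10, r^11, r^12, r^13, r^14, r^15, r^16}, so |H| = 17.

17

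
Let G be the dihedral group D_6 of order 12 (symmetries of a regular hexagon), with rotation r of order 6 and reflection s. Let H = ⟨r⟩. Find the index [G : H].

|⟨r⟩| = 6 and |G| = 12.
By Lagrange, [G : H] = |G|/|H| = 12/6 = 2.

2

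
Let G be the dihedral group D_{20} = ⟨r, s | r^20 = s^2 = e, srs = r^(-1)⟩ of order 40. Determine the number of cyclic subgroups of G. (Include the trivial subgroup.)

Group the elements of G by the cyclic subgroup they generate; each cyclic subgroup of order d accounts for φ(d) elements.
Cyclic subgroups by order — order 1: 1; order 2: 21; order 4: 1; order 5: 1; order 10: 1; order 20: 1.
Total: 26.

26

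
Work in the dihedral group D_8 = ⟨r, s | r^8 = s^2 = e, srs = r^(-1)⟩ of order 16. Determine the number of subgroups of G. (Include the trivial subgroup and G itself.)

|G| = 16, so by Lagrange every subgroup order divides 16. Divisors: 1, 2, 4, 8, 16.
Subgroups by order — order 1: 1; order 2: 9; order 4: 5; order 8: 3; order 16: 1.
Total: 1 + 9 + 5 + 3 + 1 = 19.

19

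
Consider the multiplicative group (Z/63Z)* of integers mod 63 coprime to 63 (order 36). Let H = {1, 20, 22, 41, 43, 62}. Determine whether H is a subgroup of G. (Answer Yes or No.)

|H| = 6 divides |G| = 36, consistent with Lagrange.
H contains the identity, every element's inverse is in H, and H is closed under ·: it is a subgroup.
In fact H = ⟨20⟩.

Yes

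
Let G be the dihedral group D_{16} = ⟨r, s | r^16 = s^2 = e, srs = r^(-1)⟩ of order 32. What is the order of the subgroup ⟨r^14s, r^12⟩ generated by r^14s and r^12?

8

|⟨r^14s⟩| = 2 and |⟨r^12⟩| = 4, so |H| is a multiple of lcm(2, 4) = 4 and divides |G| = 32.
Closing under the operation: H = {e, r^4, r^8, r^12, r^2s, r^6s, r^10s, r^14s}, so |H| = 8.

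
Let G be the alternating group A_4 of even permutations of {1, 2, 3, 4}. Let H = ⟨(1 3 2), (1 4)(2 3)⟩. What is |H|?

12

|⟨(1 3 2)⟩| = 3 and |⟨(1 4)(2 3)⟩| = 2, so |H| is a multiple of lcm(3, 2) = 6 and divides |G| = 12.
Closing {(1 3 2), (1 4)(2 3)} under the group operation gives all of G, so |H| = 12.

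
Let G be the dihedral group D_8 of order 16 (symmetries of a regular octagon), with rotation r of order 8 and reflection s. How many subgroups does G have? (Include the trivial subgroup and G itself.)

19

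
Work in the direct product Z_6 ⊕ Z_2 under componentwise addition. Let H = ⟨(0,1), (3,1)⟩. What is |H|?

4

|⟨(0,1)⟩| = 2 and |⟨(3,1)⟩| = 2, so |H| is a multiple of lcm(2, 2) = 2 and divides |G| = 12.
Closing under the operation: H = {(0,0), (0,1), (3,0), (3,1)}, so |H| = 4.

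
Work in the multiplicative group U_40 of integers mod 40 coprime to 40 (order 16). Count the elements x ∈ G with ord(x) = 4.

8

The elements of order 4 are: 3, 7, 13, 17, 23, 27, 33, 37.
That's 8.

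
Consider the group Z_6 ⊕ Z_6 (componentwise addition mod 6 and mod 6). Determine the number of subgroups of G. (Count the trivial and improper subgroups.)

|G| = 36, so by Lagrange every subgroup order divides 36. Divisors: 1, 2, 3, 4, 6, 9, 12, 18, 36.
Subgroups by order — order 1: 1; order 2: 3; order 3: 4; order 4: 1; order 6: 12; order 9: 1; order 12: 4; order 18: 3; order 36: 1.
Total: 1 + 3 + 4 + 1 + 12 + 1 + 4 + 3 + 1 = 30.

30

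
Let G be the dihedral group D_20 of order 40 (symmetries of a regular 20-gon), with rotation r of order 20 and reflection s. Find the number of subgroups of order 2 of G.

|G| = 40 and 2 | 40, so subgroups of order 2 are possible by Lagrange.
The subgroups of order 2 are: {e, r^10}; {e, r^10s}; {e, r^11s}; {e, r^12s}; … (21 in all).
So G has 21 subgroups of order 2.

21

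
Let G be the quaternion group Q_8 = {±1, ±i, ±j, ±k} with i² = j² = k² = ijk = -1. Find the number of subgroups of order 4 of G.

3

|G| = 8 and 4 | 8, so subgroups of order 4 are possible by Lagrange.
The subgroups of order 4 are: {1, -1, i, -i}; {1, -1, j, -j}; {1, -1, k, -k}.
So G has 3 subgroups of order 4.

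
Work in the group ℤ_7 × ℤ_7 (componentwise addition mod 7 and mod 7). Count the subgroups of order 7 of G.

8

|G| = 49 and 7 | 49, so subgroups of order 7 are possible by Lagrange.
The subgroups of order 7 are: {(0,0), (0,1), (0,2), (0,3), (0,4), (0,5), (0,6)}; {(0,0), (1,0), (2,0), (3,0), (4,0), (5,0), (6,0)}; {(0,0), (1,1), (2,2), (3,3), (4,4), (5,5), (6,6)}; {(0,0), (1,2), (2,4), (3,6), (4,1), (5,3), (6,5)}; … (8 in all).
So G has 8 subgroups of order 7.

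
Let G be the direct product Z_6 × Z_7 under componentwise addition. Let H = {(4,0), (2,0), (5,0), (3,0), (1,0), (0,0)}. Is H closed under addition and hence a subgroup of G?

Yes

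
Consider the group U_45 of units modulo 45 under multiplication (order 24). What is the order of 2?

Compute successive powers of 2 mod 45: 2, 4, 8, 16, 32, 19, 38, 31, …; 2^12 ≡ 1 (mod 45).
So |⟨2⟩| = 12.

12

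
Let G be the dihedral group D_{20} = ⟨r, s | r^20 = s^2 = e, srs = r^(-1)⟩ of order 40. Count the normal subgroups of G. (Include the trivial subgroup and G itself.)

9

G has 48 subgroups. Checking conjugation-invariance by order — order 1: 1/1 normal; order 2: 1/21 normal; order 4: 1/11 normal; order 5: 1/1 normal; order 8: 0/5 normal; order 10: 1/5 normal; order 20: 3/3 normal; order 40: 1/1 normal.
Total normal subgroups: 9.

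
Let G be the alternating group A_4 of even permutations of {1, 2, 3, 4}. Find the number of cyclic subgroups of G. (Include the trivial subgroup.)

A cyclic subgroup of order d is generated by each of its φ(d) elements of order d, so the cyclic subgroups of order d number (#elements of order d)/φ(d).
Cyclic subgroups by order — order 1: 1; order 2: 3; order 3: 4.
Total: 8.

8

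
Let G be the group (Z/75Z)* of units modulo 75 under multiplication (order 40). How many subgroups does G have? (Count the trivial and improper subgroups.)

16

|G| = 40, so by Lagrange every subgroup order divides 40. Divisors: 1, 2, 4, 5, 8, 10, 20, 40.
Subgroups by order — order 1: 1; order 2: 3; order 4: 3; order 5: 1; order 8: 1; order 10: 3; order 20: 3; order 40: 1.
Total: 1 + 3 + 3 + 1 + 1 + 3 + 3 + 1 = 16.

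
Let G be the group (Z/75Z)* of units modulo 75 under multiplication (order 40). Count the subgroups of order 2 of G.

3

|G| = 40 and 2 | 40, so subgroups of order 2 are possible by Lagrange.
The subgroups of order 2 are: {1, 26}; {1, 49}; {1, 74}.
So G has 3 subgroups of order 2.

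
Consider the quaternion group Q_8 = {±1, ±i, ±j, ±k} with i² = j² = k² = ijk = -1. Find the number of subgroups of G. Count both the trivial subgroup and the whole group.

6

|G| = 8, so by Lagrange every subgroup order divides 8. Divisors: 1, 2, 4, 8.
Subgroups by order — order 1: 1; order 2: 1; order 4: 3; order 8: 1.
Total: 1 + 1 + 3 + 1 = 6.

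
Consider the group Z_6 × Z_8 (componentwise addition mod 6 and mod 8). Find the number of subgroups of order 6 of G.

3

|G| = 48 and 6 | 48, so subgroups of order 6 are possible by Lagrange.
The subgroups of order 6 are: {(0,0), (0,4), (2,0), (2,4), (4,0), (4,4)}; {(0,0), (1,0), (2,0), (3,0), (4,0), (5,0)}; {(0,0), (1,4), (2,0), (3,4), (4,0), (5,4)}.
So G has 3 subgroups of order 6.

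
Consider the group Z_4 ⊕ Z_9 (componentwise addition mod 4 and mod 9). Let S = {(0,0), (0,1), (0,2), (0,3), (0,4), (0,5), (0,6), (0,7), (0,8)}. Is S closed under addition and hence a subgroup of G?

Yes

|S| = 9 divides |G| = 36, consistent with Lagrange.
S contains the identity, every element's inverse is in S, and S is closed under +: it is a subgroup.
In fact S = ⟨(0,1)⟩.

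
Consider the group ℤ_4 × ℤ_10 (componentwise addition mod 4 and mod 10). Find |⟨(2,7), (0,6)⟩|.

10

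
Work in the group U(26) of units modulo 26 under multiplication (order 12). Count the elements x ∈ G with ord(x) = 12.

4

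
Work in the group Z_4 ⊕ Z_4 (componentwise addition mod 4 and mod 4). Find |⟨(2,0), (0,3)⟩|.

8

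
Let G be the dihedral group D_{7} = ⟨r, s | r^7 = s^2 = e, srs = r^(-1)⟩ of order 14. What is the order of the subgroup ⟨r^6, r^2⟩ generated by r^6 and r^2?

|⟨r^6⟩| = 7 and |⟨r^2⟩| = 7, so |H| is a multiple of lcm(7, 7) = 7 and divides |G| = 14.
Closing under the operation: H = {e, r, r^2, r^3, r^4, r^5, r^6}, so |H| = 7.

7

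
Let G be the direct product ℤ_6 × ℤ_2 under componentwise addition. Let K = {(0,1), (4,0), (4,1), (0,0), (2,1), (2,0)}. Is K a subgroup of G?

|K| = 6 divides |G| = 12, consistent with Lagrange.
K contains the identity, every element's inverse is in K, and K is closed under +: it is a subgroup.
In fact K = ⟨(2,1)⟩.

Yes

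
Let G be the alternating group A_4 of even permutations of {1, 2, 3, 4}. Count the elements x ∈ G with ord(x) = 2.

3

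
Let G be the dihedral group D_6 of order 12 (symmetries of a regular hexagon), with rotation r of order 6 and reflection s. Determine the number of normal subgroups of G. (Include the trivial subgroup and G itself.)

7

G has 16 subgroups. Checking conjugation-invariance by order — order 1: 1/1 normal; order 2: 1/7 normal; order 3: 1/1 normal; order 4: 0/3 normal; order 6: 3/3 normal; order 12: 1/1 normal.
Total normal subgroups: 7.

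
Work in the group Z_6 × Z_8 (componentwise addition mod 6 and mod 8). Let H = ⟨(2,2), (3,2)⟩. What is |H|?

24

|⟨(2,2)⟩| = 12 and |⟨(3,2)⟩| = 4, so |H| is a multiple of lcm(12, 4) = 12 and divides |G| = 48.
Closing under the operation: H = {(0,0), (0,2), (0,4), (0,6), (1,0), (1,2), (1,4), (1,6), (2,0), (2,2), (2,4), (2,6), (3,0), (3,2), (3,4), (3,6), (4,0), (4,2), (4,4), (4,6), (5,0), (5,2), (5,4), (5,6)}, so |H| = 24.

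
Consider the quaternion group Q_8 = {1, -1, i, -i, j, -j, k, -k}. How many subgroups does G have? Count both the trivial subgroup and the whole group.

|G| = 8, so by Lagrange every subgroup order divides 8. Divisors: 1, 2, 4, 8.
Subgroups by order — order 1: 1; order 2: 1; order 4: 3; order 8: 1.
Total: 1 + 1 + 3 + 1 = 6.

6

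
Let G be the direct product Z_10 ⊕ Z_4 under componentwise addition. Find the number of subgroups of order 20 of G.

3

|G| = 40 and 20 | 40, so subgroups of order 20 are possible by Lagrange.
The subgroups of order 20 are: {(0,0), (0,1), (0,2), (0,3), (2,0), (2,1), (2,2), (2,3), (4,0), (4,1), (4,2), (4,3), (6,0), (6,1), (6,2), (6,3), (8,0), (8,1), (8,2), (8,3)}; {(0,0), (0,2), (1,0), (1,2), (2,0), (2,2), (3,0), (3,2), (4,0), (4,2), (5,0), (5,2), (6,0), (6,2), (7,0), (7,2), (8,0), (8,2), (9,0), (9,2)}; {(0,0), (0,2), (1,1), (1,3), (2,0), (2,2), (3,1), (3,3), (4,0), (4,2), (5,1), (5,3), (6,0), (6,2), (7,1), (7,3), (8,0), (8,2), (9,1), (9,3)}.
So G has 3 subgroups of order 20.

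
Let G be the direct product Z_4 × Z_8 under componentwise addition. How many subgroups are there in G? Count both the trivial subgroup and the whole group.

|G| = 32, so by Lagrange every subgroup order divides 32. Divisors: 1, 2, 4, 8, 16, 32.
Subgroups by order — order 1: 1; order 2: 3; order 4: 7; order 8: 7; order 16: 3; order 32: 1.
Total: 1 + 3 + 7 + 7 + 3 + 1 = 22.

22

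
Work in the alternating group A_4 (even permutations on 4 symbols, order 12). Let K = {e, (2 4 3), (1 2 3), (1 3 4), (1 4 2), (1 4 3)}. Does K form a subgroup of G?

No

(2 4 3) ∈ K but its inverse (2 3 4) ∉ K, so K is not a subgroup.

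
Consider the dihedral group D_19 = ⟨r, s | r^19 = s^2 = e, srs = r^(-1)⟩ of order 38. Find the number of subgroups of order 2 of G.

|G| = 38 and 2 | 38, so subgroups of order 2 are possible by Lagrange.
The subgroups of order 2 are: {e, r^10s}; {e, r^11s}; {e, r^12s}; {e, r^13s}; … (19 in all).
So G has 19 subgroups of order 2.

19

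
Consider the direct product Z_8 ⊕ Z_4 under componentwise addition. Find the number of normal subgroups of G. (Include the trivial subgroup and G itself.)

22

G is abelian, so every subgroup is normal.
G has 22 subgroups in total, hence 22 normal subgroups.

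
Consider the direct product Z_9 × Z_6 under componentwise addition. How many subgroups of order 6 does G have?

4

|G| = 54 and 6 | 54, so subgroups of order 6 are possible by Lagrange.
The subgroups of order 6 are: {(0,0), (0,1), (0,2), (0,3), (0,4), (0,5)}; {(0,0), (0,3), (3,0), (3,3), (6,0), (6,3)}; {(0,0), (0,3), (3,1), (3,4), (6,2), (6,5)}; {(0,0), (0,3), (3,2), (3,5), (6,1), (6,4)}.
So G has 4 subgroups of order 6.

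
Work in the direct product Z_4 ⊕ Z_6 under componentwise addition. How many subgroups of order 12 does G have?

|G| = 24 and 12 | 24, so subgroups of order 12 are possible by Lagrange.
The subgroups of order 12 are: {(0,0), (0,1), (0,2), (0,3), (0,4), (0,5), (2,0), (2,1), (2,2), (2,3), (2,4), (2,5)}; {(0,0), (0,2), (0,4), (1,0), (1,2), (1,4), (2,0), (2,2), (2,4), (3,0), (3,2), (3,4)}; {(0,0), (0,2), (0,4), (1,1), (1,3), (1,5), (2,0), (2,2), (2,4), (3,1), (3,3), (3,5)}.
So G has 3 subgroups of order 12.

3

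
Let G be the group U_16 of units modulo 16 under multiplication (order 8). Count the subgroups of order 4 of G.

|G| = 8 and 4 | 8, so subgroups of order 4 are possible by Lagrange.
The subgroups of order 4 are: {1, 3, 9, 11}; {1, 5, 9, 13}; {1, 7, 9, 15}.
So G has 3 subgroups of order 4.

3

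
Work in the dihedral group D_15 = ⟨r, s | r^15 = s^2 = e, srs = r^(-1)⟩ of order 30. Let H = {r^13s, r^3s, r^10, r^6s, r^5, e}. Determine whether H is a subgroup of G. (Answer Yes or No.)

No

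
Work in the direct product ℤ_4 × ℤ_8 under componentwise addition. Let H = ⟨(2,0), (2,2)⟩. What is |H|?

8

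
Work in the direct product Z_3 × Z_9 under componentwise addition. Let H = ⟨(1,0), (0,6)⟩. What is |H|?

|⟨(1,0)⟩| = 3 and |⟨(0,6)⟩| = 3, so |H| is a multiple of lcm(3, 3) = 3 and divides |G| = 27.
Closing under the operation: H = {(0,0), (0,3), (0,6), (1,0), (1,3), (1,6), (2,0), (2,3), (2,6)}, so |H| = 9.

9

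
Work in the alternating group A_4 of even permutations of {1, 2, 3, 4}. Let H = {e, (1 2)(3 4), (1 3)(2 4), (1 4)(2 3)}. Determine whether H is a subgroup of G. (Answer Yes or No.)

Yes

|H| = 4 divides |G| = 12, consistent with Lagrange.
H contains the identity, every element's inverse is in H, and H is closed under ∘: it is a subgroup.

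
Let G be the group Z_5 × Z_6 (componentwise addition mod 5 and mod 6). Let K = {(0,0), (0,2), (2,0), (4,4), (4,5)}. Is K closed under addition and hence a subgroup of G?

(4,4) ∈ K but its inverse (1,2) ∉ K, so K is not a subgroup.

No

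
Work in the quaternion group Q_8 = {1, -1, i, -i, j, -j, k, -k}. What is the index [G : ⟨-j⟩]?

2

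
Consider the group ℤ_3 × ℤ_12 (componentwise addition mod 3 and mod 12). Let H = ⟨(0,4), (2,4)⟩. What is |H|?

|⟨(0,4)⟩| = 3 and |⟨(2,4)⟩| = 3, so |H| is a multiple of lcm(3, 3) = 3 and divides |G| = 36.
Closing under the operation: H = {(0,0), (0,4), (0,8), (1,0), (1,4), (1,8), (2,0), (2,4), (2,8)}, so |H| = 9.

9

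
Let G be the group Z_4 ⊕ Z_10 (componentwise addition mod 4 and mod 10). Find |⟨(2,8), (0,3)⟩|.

20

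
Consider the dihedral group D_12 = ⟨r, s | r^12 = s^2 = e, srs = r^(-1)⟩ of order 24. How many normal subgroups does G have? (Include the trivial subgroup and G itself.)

G has 34 subgroups. Checking conjugation-invariance by order — order 1: 1/1 normal; order 2: 1/13 normal; order 3: 1/1 normal; order 4: 1/7 normal; order 6: 1/5 normal; order 8: 0/3 normal; order 12: 3/3 normal; order 24: 1/1 normal.
Total normal subgroups: 9.

9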